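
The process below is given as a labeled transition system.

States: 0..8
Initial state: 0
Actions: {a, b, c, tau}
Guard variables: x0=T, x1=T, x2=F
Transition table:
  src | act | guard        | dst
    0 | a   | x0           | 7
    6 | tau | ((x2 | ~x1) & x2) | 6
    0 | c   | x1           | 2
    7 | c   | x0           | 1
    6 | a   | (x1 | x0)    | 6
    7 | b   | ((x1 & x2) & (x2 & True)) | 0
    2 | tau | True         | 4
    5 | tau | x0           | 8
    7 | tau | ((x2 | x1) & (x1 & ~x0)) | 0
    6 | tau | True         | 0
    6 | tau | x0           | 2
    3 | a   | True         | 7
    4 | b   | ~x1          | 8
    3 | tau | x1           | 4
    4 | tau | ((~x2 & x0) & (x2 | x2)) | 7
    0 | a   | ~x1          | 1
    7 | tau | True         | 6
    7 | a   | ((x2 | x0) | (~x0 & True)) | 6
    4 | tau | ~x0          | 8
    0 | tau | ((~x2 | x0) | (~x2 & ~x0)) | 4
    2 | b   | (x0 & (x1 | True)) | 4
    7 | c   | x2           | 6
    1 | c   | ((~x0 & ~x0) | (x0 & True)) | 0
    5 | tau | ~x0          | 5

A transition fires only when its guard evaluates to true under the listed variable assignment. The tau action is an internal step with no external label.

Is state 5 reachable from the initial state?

Answer: UNREACHABLE

Working:
After dropping false guards: 15 live edges.
Layer 0: {0}
Layer 1: {2,4,7}  cumulative {0,2,4,7}
Layer 2: {1,6}  cumulative {0,1,2,4,6,7}
R = {0,1,2,4,6,7}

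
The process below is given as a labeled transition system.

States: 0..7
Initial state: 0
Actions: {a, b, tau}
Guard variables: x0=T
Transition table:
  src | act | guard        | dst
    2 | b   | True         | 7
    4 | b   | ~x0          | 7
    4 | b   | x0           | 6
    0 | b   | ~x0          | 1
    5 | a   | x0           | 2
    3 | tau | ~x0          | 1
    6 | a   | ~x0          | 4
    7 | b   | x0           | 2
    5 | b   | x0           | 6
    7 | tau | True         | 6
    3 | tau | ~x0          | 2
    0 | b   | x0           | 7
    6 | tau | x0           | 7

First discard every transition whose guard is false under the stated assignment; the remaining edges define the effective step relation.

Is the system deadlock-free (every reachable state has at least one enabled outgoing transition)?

Reach set: {0,2,6,7}
  0: b→7  [1 exit(s)]
  2: b→7  [1 exit(s)]
  6: tau→7  [1 exit(s)]
  7: b→2  tau→6  [2 exit(s)]

Answer: DEADLOCK-FREE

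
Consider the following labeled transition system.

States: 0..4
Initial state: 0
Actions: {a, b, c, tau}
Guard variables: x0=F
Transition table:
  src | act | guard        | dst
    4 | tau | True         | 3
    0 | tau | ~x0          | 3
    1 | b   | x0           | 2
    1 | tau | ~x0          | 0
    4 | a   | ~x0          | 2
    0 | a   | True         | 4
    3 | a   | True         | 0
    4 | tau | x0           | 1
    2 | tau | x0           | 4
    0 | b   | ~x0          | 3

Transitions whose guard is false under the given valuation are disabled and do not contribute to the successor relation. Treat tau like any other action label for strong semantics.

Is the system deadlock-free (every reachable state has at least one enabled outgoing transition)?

Answer: DEADLOCK at state 2

Trace:
R = {0,2,3,4}
  0: a→4  b→3  tau→3  [deg 3]
  2: ∅  [STUCK]
  3: a→0  [deg 1]
  4: a→2  tau→3  [deg 2]
trace reaching 2: a·a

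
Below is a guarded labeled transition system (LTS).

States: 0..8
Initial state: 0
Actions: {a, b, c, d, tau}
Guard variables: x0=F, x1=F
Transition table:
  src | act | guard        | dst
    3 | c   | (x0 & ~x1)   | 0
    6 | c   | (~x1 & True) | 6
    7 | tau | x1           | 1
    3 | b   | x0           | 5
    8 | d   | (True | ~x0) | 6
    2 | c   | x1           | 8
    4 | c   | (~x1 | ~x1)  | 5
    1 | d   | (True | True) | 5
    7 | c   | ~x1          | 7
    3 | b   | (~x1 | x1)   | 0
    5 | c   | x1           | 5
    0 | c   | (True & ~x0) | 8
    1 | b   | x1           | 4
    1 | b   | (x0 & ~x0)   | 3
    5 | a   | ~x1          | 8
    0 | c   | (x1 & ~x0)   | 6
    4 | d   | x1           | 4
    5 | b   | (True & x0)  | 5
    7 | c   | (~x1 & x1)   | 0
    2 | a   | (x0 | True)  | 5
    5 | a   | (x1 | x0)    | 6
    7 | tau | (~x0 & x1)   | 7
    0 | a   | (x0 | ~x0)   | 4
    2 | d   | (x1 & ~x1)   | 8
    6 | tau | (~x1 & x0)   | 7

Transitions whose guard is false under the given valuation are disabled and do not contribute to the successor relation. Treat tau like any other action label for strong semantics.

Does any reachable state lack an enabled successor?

Reach set: {0,4,5,6,8}
  0: a→4  c→8  [deg 2]
  4: c→5  [deg 1]
  5: a→8  [deg 1]
  6: c→6  [deg 1]
  8: d→6  [deg 1]

Answer: DEADLOCK-FREE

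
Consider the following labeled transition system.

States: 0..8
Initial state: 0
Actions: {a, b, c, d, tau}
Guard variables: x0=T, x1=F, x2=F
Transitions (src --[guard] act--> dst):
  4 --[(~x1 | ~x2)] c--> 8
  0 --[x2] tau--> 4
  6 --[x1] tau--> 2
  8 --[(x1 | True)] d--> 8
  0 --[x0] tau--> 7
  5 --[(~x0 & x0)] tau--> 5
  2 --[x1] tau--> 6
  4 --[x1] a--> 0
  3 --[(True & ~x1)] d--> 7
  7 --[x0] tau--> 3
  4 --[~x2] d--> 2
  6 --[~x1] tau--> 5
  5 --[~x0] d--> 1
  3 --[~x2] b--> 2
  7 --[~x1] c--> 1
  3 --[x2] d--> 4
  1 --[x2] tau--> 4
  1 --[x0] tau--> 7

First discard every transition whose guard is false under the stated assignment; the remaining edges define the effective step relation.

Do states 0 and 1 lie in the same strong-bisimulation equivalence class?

Compute ~ classes (split until stable):
  π0 = {{0,1,2,3,4,5,6,7,8}}
  π1 = {{0,1,6},{2,5},{3},{4},{7},{8}}
  π2 = {{0,1},{2,5},{3},{4},{6},{7},{8}}
stable after 3 split(s): 7 block(s)
class of 0: {0,1}; class of 1: {0,1}

Answer: BISIMILAR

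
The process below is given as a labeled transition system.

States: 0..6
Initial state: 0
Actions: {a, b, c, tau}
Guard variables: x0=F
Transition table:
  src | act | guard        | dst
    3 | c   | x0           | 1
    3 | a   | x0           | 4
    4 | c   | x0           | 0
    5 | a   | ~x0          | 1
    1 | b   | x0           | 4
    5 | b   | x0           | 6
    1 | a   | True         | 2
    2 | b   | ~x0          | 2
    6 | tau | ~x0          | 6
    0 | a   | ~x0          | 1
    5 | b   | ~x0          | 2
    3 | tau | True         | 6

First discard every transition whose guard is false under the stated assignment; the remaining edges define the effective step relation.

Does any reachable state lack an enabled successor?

Answer: DEADLOCK-FREE

Trace:
R = {0,1,2}
  0: a→1  [deg 1]
  1: a→2  [deg 1]
  2: b→2  [deg 1]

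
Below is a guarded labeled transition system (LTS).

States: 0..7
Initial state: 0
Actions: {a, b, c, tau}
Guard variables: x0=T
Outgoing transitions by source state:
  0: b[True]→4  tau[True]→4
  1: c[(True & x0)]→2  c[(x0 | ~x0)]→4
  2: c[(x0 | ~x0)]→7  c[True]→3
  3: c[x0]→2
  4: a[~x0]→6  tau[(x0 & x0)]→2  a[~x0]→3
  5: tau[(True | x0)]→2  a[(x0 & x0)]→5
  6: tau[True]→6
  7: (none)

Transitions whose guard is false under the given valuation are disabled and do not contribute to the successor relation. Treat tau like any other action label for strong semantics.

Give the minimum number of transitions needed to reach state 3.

Layered search for 3:
  Layer 0: {0}
  Layer 1: {4}
  Layer 2: {2}
  Layer 3: {3,7}
depth(3)=3, e.g. b·tau·c

Answer: 3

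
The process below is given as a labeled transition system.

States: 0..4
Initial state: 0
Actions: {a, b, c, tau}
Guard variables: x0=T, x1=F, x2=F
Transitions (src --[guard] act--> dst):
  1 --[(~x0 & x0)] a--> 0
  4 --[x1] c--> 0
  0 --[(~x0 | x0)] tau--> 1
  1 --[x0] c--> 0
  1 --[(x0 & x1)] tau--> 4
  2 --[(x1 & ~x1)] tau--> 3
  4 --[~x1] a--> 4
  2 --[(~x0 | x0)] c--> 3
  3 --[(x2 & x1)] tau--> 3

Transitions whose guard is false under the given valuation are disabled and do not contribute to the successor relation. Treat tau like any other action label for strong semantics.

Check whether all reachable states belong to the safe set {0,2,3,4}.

Inv-set: {0,2,3,4}
R = {0,1}
  0: ✓
  1: ✗ unsafe
counterexample path to 1: tau

Answer: INVARIANT VIOLATED at state 1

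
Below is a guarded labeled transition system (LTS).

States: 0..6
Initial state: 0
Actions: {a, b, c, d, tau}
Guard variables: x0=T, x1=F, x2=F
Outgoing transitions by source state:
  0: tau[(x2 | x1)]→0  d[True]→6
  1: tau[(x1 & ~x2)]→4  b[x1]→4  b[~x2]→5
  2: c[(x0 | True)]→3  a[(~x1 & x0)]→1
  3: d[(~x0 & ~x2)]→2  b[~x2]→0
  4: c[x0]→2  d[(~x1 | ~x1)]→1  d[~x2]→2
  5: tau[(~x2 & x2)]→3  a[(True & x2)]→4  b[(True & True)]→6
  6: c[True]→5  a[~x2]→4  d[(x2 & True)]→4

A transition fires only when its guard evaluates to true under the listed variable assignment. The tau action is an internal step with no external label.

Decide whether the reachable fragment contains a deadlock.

Answer: DEADLOCK-FREE

Trace:
Reach set: {0,1,2,3,4,5,6}
  0: d→6  [deg 1]
  1: b→5  [deg 1]
  2: a→1  c→3  [deg 2]
  3: b→0  [deg 1]
  4: c→2  d→1  d→2  [deg 3]
  5: b→6  [deg 1]
  6: a→4  c→5  [deg 2]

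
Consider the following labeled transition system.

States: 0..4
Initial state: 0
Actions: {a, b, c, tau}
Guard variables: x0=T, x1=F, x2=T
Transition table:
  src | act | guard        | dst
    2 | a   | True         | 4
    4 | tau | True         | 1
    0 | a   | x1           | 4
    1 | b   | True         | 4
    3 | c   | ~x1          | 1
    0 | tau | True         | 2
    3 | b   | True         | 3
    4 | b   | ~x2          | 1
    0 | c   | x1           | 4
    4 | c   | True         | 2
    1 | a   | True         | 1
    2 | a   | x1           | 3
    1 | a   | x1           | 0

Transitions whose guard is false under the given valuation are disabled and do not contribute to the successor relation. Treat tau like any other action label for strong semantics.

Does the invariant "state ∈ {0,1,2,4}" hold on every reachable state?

Answer: INVARIANT HOLDS

Analysis:
Inv-set: {0,1,2,4}
Reachable = {0,1,2,4}
  0: ok
  1: ok
  2: ok
  4: ok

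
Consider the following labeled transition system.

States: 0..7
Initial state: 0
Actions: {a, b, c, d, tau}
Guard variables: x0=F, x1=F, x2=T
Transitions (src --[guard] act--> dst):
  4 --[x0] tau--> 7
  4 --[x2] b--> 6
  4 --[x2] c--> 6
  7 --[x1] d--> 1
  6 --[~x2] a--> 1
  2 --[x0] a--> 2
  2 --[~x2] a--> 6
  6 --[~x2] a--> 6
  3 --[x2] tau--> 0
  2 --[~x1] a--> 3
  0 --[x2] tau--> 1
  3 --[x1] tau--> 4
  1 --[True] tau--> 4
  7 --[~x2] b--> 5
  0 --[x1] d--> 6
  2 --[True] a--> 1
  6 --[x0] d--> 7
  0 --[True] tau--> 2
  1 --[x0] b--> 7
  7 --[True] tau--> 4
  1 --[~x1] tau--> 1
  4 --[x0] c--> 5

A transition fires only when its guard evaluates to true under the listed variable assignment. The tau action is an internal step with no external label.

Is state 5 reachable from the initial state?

After dropping false guards: 10 live edges.
Layer 0: {0}
Layer 1: {1,2}  cumulative {0,1,2}
Layer 2: {3,4}  cumulative {0,1,2,3,4}
Layer 3: {6}  cumulative {0,1,2,3,4,6}
Reachable = {0,1,2,3,4,6}

Answer: UNREACHABLE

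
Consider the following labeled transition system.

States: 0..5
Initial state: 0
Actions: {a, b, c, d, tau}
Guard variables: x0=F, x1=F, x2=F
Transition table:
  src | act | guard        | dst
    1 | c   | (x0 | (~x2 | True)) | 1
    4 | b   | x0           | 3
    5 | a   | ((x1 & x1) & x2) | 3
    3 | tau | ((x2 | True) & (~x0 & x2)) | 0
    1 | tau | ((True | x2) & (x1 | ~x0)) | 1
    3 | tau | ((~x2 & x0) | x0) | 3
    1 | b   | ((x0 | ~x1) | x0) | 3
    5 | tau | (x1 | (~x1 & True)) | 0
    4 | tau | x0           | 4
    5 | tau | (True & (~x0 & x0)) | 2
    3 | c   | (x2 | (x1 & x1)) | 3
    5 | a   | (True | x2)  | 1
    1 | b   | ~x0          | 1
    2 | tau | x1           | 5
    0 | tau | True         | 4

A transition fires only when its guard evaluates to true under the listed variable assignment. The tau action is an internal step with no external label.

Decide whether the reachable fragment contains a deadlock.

Reach set: {0,4}
  0: tau→4  [1 out]
  4: ∅  [no exit]
trace reaching 4: tau

Answer: DEADLOCK at state 4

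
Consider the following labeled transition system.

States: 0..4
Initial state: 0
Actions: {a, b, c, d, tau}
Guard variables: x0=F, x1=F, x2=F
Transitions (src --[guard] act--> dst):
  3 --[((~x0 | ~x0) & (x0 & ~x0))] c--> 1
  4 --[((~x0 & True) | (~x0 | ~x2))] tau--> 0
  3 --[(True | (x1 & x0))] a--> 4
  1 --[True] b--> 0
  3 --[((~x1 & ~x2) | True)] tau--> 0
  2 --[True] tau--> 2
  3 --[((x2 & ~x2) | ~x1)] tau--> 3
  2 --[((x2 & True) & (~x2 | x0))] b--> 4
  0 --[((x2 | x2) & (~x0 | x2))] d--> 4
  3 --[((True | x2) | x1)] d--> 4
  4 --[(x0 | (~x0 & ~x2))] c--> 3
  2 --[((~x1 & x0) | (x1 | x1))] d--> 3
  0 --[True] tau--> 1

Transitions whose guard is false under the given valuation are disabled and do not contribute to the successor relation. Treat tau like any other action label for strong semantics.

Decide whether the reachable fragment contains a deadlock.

R = {0,1}
  0: tau→1  [1 out]
  1: b→0  [1 out]

Answer: DEADLOCK-FREE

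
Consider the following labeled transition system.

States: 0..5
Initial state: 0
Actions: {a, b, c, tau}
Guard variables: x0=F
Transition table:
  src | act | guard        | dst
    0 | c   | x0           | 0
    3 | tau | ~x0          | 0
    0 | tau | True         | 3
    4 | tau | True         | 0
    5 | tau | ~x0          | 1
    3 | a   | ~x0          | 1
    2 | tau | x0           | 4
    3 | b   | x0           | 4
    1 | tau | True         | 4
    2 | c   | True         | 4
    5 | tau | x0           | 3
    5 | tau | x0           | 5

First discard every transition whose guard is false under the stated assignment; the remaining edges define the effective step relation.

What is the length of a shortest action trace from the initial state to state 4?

BFS to 4:
  L0 = {0}
  L1 = {3}
  L2 = {1}
  L3 = {4}
first hit 4 at d=3 via tau·a·tau

Answer: 3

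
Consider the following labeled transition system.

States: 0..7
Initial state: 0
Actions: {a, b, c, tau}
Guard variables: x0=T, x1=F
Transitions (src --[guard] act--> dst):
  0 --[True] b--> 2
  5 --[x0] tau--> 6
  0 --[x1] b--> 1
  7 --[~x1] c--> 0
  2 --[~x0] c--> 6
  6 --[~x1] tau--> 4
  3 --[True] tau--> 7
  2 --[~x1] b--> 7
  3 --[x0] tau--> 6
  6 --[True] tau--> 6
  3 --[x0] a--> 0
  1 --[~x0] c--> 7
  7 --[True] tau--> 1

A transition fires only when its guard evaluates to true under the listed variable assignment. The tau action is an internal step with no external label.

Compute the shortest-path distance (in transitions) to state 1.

Breadth-first toward 1:
  depth 0: {0}
  depth 1: {2}
  depth 2: {7}
  depth 3: {1}
1 enters at depth 3; path b·b·tau

Answer: 3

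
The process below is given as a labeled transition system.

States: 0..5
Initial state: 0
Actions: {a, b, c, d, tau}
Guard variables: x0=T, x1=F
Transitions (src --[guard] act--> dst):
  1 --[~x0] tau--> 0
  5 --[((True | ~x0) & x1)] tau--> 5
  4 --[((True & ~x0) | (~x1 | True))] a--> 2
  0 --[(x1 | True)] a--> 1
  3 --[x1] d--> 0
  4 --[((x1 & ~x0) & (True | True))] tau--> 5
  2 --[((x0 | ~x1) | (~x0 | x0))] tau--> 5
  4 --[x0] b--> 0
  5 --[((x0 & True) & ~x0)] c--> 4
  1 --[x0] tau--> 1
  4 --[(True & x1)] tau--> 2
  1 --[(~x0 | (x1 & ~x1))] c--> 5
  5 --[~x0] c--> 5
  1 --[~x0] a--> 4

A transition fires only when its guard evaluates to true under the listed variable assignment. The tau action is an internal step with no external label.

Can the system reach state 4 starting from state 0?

Answer: UNREACHABLE

Working:
After dropping false guards: 5 live edges.
Layer 0: {0}
Layer 1: {1}  cumulative {0,1}
Reachable = {0,1}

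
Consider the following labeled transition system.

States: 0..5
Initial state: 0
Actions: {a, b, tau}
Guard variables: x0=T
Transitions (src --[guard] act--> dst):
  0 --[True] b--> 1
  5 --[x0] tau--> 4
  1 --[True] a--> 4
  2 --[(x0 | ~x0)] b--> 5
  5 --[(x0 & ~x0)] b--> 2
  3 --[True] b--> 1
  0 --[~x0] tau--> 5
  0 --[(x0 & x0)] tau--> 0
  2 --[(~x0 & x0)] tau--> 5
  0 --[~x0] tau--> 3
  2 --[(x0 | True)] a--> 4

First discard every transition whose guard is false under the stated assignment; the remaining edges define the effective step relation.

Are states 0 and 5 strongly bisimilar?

Answer: NOT BISIMILAR

Trace:
Refine partition for ~:
  P[0] = {{0,1,2,3,4,5}}
  P[1] = {{0},{1},{2},{3},{4},{5}}
6 equivalence class(es) (converged in 2)
0∈{0}, 5∈{5}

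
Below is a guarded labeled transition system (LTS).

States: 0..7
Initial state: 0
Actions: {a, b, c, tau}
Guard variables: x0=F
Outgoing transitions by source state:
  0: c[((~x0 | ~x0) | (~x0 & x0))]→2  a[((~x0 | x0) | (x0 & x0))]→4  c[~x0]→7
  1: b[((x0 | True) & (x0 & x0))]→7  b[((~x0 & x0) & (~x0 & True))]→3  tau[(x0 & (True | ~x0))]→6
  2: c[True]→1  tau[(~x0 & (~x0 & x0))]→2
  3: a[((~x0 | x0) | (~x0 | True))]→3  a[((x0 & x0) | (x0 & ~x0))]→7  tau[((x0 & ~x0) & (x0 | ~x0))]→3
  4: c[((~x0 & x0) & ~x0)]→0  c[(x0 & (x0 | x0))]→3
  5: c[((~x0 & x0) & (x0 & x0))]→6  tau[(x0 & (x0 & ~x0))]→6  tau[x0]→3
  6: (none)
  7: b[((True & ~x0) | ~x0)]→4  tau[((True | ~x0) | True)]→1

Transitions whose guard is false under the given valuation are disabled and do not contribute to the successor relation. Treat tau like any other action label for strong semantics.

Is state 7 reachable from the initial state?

Answer: REACHABLE

Analysis:
7 transition(s) survive guard evaluation.
L0 = {0}
L1 = {2,4,7}  now seen {0,2,4,7}
L2 = {1}  now seen {0,1,2,4,7}
Reachable = {0,1,2,4,7}
trace reaching 7: c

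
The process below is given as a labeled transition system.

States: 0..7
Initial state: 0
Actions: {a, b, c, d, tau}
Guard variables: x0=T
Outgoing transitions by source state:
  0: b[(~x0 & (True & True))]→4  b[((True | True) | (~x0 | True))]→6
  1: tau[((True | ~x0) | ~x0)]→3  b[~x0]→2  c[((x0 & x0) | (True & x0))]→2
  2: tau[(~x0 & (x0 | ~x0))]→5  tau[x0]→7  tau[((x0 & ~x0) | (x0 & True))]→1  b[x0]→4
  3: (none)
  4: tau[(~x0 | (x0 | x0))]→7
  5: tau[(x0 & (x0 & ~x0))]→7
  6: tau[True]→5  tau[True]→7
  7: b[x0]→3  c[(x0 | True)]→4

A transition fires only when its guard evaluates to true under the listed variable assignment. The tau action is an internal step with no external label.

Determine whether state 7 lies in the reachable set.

After dropping false guards: 11 live edges.
depth 0: {0}
depth 1: {6}  total {0,6}
depth 2: {5,7}  total {0,5,6,7}
depth 3: {3,4}  total {0,3,4,5,6,7}
Reachable = {0,3,4,5,6,7}
trace reaching 7: b·tau

Answer: REACHABLE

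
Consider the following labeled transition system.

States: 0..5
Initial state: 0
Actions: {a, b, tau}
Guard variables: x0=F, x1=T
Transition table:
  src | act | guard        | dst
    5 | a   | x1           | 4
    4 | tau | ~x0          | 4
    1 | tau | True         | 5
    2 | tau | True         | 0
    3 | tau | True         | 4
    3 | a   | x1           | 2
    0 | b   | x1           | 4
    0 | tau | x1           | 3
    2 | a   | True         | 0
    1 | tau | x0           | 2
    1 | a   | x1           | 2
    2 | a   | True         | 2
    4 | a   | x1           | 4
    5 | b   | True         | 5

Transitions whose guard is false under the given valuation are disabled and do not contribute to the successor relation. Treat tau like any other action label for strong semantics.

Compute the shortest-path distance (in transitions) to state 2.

Answer: 2

Trace:
Breadth-first toward 2:
  Layer 0: {0}
  Layer 1: {3,4}
  Layer 2: {2}
first hit 2 at d=2 via tau·a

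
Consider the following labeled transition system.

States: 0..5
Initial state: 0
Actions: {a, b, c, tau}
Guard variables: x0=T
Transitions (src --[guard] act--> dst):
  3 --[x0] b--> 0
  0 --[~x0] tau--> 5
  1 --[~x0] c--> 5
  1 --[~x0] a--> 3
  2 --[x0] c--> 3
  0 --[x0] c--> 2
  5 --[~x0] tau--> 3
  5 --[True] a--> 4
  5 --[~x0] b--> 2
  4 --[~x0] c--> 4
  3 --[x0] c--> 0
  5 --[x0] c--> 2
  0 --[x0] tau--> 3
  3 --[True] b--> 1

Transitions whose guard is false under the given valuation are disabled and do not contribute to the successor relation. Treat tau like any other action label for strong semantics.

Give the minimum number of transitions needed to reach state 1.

Answer: 2

Analysis:
BFS to 1:
  Layer 0: {0}
  Layer 1: {2,3}
  Layer 2: {1}
first hit 1 at d=2 via tau·b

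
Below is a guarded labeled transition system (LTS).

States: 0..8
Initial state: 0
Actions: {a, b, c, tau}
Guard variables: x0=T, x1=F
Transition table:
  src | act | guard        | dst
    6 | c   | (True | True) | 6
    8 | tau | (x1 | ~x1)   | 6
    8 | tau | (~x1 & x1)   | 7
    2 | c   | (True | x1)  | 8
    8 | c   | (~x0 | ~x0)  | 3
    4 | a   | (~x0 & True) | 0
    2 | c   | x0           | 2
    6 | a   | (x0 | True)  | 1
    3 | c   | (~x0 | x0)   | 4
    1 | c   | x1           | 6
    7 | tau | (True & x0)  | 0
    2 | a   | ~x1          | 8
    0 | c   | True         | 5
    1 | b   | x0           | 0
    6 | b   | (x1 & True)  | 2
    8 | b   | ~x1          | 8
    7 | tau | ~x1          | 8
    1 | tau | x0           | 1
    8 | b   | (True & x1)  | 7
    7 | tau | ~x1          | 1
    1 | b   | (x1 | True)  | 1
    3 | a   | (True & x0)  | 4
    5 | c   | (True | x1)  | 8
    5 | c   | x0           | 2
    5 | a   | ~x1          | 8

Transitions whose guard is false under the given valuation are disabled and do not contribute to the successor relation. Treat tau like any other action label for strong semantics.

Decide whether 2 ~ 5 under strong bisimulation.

Answer: BISIMILAR

Analysis:
Refine partition for ~:
  round 0: {{0,1,2,3,4,5,6,7,8}}
  round 1: {{0},{1,8},{2,3,5,6},{4},{7}}
  round 2: {{0},{1},{2,5},{3},{4},{6},{7},{8}}
8 equivalence class(es) (converged in 3)
[2]={2,5}  [5]={2,5}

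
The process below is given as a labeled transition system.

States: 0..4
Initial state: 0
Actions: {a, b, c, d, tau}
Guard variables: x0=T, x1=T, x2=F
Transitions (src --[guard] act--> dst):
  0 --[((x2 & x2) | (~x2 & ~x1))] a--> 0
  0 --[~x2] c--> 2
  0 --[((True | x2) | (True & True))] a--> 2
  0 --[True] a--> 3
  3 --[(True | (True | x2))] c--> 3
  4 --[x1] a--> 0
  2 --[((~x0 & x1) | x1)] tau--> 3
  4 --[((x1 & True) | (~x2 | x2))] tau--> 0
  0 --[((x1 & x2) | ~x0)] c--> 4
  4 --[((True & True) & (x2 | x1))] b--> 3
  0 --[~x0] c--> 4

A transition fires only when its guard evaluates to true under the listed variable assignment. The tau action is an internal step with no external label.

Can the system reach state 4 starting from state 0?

Answer: UNREACHABLE

Trace:
Guard filter leaves 8 enabled edge(s).
Layer 0: {0}
Layer 1: {2,3}  total {0,2,3}
Reachable = {0,2,3}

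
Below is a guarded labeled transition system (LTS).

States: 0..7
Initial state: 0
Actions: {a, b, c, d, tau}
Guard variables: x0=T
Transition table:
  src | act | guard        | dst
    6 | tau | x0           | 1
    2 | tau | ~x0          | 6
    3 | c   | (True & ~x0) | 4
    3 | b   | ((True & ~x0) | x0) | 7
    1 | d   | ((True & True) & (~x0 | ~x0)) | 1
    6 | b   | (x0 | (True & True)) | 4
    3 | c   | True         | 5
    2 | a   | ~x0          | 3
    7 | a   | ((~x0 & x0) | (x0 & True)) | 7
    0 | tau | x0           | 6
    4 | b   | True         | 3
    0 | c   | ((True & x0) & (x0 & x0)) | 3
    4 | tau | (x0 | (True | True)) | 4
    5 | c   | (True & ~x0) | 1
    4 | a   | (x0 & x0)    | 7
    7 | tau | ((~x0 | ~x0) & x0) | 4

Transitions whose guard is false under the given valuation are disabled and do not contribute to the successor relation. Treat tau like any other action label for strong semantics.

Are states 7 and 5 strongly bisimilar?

Answer: NOT BISIMILAR

Working:
Compute ~ classes (split until stable):
  π0 = {{0,1,2,3,4,5,6,7}}
  π1 = {{0},{1,2,5},{3},{4},{6},{7}}
stable after 2 split(s): 6 block(s)
7∈{7}, 5∈{1,2,5}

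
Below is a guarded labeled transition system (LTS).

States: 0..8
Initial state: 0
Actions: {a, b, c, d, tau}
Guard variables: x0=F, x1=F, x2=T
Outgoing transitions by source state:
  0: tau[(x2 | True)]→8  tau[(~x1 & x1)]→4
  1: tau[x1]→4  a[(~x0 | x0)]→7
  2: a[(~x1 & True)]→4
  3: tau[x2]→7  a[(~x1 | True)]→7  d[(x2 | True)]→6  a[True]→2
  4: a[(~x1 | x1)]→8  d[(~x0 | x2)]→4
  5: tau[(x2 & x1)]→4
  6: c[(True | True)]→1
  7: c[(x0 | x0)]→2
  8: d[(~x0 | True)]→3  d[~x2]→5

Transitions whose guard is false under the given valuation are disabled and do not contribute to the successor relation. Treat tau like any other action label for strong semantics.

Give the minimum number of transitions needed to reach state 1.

BFS to 1:
  Layer 0: {0}
  Layer 1: {8}
  Layer 2: {3}
  Layer 3: {2,6,7}
  Layer 4: {1,4}
depth(1)=4, e.g. tau·d·d·c

Answer: 4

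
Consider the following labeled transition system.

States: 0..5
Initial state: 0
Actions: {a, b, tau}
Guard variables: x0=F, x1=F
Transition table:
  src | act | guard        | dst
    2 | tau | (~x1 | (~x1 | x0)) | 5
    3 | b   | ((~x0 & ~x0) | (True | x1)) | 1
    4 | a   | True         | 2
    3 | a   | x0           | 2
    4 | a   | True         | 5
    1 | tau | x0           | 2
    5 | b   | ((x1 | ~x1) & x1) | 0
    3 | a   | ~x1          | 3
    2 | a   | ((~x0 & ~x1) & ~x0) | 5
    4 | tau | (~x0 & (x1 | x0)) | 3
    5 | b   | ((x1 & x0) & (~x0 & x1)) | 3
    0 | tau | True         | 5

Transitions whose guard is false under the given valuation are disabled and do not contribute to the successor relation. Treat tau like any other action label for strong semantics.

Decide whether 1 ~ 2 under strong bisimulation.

Refine partition for ~:
  round 0: {{0,1,2,3,4,5}}
  round 1: {{0},{1,5},{2},{3},{4}}
stable after 2 split(s): 5 block(s)
[1]={1,5}  [2]={2}

Answer: NOT BISIMILAR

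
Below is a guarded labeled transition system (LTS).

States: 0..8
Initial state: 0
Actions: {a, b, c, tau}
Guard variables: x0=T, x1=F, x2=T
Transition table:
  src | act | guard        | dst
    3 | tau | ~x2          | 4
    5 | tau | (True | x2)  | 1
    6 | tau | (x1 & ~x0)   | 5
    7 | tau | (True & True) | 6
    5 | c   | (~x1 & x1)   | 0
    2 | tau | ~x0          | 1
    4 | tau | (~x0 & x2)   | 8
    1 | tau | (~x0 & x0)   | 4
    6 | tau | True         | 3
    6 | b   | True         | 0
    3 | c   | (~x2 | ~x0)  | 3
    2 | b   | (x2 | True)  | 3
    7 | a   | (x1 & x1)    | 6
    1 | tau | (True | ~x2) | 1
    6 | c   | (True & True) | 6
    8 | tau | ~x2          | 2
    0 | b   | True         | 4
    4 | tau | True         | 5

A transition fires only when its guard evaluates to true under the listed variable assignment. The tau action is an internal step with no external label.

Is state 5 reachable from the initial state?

Answer: REACHABLE

Analysis:
9 transition(s) survive guard evaluation.
L0 = {0}
L1 = {4}  total {0,4}
L2 = {5}  total {0,4,5}
L3 = {1}  total {0,1,4,5}
Reachable = {0,1,4,5}
Path to 5: b·tau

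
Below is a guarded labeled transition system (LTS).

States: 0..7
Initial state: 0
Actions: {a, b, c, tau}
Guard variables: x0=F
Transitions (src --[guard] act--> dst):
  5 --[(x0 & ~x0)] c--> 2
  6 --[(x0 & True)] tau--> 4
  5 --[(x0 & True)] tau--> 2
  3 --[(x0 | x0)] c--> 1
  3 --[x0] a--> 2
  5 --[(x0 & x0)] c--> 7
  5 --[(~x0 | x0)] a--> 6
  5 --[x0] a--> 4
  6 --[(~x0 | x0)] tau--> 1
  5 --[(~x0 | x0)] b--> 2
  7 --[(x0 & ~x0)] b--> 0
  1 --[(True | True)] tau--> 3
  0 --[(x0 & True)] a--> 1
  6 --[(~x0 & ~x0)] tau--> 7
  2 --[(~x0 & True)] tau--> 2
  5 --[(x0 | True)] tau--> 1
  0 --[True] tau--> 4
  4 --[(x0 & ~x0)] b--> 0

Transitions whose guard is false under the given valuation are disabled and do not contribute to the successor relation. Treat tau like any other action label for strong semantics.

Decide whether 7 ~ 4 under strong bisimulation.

Answer: BISIMILAR

Analysis:
Refine partition for ~:
  P[0] = {{0,1,2,3,4,5,6,7}}
  P[1] = {{0,1,2,6},{3,4,7},{5}}
  P[2] = {{0,1},{2},{3,4,7},{5},{6}}
Fixed point at round 3; 5 class(es).
[7]={3,4,7}  [4]={3,4,7}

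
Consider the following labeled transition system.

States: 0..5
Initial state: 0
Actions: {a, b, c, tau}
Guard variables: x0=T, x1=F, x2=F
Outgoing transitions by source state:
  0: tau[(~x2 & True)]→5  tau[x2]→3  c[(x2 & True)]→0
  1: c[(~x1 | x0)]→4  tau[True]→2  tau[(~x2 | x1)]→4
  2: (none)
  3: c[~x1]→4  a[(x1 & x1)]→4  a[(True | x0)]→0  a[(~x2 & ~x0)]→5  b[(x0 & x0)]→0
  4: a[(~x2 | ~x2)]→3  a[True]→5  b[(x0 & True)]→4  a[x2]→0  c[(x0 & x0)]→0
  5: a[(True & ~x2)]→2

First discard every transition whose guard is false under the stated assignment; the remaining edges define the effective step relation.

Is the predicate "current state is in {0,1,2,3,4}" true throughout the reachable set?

Answer: INVARIANT VIOLATED at state 5

Working:
Inv-set: {0,1,2,3,4}
R = {0,2,5}
  0: ✓
  2: ✓
  5: outside
reach 5 via tau — violates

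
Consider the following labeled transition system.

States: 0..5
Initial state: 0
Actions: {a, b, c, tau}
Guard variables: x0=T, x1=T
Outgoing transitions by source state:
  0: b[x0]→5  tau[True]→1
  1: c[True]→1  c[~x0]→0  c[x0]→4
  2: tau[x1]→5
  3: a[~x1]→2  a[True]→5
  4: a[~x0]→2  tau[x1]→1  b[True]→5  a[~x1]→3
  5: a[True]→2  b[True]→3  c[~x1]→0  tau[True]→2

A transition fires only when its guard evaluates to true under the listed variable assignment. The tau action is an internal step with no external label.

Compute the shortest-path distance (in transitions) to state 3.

Answer: 2

Trace:
Breadth-first toward 3:
  L0 = {0}
  L1 = {1,5}
  L2 = {2,3,4}
first hit 3 at d=2 via b·b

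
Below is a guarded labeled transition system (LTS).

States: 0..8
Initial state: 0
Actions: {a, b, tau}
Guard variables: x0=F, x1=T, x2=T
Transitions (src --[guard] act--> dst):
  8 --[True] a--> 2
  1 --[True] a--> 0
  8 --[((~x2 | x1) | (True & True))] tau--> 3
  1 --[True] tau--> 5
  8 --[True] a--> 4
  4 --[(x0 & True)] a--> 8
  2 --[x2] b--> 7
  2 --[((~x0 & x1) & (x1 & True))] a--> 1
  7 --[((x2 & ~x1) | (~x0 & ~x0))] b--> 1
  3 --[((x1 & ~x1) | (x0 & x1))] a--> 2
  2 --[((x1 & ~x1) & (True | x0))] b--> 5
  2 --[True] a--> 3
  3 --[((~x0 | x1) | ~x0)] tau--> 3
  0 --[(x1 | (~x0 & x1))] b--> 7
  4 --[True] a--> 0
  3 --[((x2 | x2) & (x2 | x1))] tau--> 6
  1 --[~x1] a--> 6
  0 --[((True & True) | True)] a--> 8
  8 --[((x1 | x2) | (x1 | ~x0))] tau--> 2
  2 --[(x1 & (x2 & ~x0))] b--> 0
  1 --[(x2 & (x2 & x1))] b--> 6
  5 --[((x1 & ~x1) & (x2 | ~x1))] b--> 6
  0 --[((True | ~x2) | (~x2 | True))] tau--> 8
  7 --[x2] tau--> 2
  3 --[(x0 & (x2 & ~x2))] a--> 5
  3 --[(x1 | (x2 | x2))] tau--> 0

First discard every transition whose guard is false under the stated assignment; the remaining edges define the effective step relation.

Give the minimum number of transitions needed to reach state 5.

Answer: 3

Working:
Breadth-first toward 5:
  Layer 0: {0}
  Layer 1: {7,8}
  Layer 2: {1,2,3,4}
  Layer 3: {5,6}
depth(5)=3, e.g. b·b·tau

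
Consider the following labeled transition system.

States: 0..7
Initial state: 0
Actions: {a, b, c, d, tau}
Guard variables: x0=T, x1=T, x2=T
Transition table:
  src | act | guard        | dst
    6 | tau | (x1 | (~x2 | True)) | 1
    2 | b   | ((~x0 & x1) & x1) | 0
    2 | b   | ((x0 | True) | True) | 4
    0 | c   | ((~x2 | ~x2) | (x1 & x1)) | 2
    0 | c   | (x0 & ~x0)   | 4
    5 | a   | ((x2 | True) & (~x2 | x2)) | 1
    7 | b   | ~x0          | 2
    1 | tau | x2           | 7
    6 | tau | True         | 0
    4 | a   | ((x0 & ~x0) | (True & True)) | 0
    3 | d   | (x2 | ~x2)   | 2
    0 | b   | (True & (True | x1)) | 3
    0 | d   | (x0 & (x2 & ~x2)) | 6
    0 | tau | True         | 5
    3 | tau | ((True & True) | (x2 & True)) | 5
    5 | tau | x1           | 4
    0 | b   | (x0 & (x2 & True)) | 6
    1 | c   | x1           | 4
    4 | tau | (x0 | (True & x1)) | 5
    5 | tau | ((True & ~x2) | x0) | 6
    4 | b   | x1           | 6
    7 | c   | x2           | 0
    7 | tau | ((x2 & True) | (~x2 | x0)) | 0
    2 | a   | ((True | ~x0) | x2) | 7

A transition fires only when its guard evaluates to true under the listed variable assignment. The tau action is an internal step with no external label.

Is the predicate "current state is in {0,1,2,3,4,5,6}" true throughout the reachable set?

Answer: INVARIANT VIOLATED at state 7

Trace:
Safe = {0,1,2,3,4,5,6}
Reach set: {0,1,2,3,4,5,6,7}
  0: ok
  1: ok
  2: ok
  3: ok
  4: ok
  5: ok
  6: ok
  7: ✗ unsafe
reach 7 via c·a — violates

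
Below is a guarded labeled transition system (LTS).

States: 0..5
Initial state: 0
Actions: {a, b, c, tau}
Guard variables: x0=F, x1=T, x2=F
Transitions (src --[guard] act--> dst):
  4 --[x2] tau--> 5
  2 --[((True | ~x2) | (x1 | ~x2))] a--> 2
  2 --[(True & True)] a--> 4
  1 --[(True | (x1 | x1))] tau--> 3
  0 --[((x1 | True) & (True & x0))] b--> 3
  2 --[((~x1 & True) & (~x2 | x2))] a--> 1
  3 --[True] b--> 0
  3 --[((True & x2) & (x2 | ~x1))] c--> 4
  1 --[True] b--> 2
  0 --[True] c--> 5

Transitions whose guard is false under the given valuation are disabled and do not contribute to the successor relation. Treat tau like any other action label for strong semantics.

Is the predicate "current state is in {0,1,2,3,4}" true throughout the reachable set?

Answer: INVARIANT VIOLATED at state 5

Trace:
Allowed set {0,1,2,3,4}
R = {0,5}
  0: ✓
  5: outside
witness against invariant: c → 5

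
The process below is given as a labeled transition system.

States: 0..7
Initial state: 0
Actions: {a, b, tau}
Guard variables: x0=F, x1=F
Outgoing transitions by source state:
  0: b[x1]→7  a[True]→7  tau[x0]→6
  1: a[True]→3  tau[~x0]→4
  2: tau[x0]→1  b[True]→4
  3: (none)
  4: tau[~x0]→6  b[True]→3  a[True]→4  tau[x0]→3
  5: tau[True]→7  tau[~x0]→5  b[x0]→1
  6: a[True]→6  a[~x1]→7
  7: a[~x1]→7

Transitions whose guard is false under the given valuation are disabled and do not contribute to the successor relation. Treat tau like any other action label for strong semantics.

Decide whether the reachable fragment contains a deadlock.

R = {0,7}
  0: a→7  [1 exit(s)]
  7: a→7  [1 exit(s)]

Answer: DEADLOCK-FREE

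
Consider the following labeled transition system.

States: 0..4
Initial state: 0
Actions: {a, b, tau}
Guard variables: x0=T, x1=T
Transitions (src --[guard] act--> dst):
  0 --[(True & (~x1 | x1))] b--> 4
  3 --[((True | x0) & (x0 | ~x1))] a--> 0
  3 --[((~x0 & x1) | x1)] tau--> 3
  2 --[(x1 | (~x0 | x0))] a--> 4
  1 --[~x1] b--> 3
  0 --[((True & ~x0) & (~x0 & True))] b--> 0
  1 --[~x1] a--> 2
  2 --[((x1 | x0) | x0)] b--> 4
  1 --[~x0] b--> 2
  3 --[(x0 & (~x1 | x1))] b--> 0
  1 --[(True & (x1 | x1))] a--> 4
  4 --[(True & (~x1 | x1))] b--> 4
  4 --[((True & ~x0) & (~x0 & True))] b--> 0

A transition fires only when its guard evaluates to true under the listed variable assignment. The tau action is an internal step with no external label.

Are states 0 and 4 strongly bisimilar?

Answer: BISIMILAR

Trace:
Bisimulation quotient by refinement:
  round 0: {{0,1,2,3,4}}
  round 1: {{0,4},{1},{2},{3}}
4 equivalence class(es) (converged in 2)
0∈{0,4}, 4∈{0,4}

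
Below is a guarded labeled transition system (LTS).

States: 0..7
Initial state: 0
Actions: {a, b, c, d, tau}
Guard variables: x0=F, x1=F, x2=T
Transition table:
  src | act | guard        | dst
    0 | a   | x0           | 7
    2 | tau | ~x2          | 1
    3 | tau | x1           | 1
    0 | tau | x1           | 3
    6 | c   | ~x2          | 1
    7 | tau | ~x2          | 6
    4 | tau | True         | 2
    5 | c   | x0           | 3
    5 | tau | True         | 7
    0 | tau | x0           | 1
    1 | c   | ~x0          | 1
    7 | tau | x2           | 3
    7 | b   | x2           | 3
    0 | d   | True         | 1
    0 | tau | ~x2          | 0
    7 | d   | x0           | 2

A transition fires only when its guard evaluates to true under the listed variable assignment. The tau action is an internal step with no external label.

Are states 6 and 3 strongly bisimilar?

Compute ~ classes (split until stable):
  P[0] = {{0,1,2,3,4,5,6,7}}
  P[1] = {{0},{1},{2,3,6},{4,5},{7}}
  P[2] = {{0},{1},{2,3,6},{4},{5},{7}}
6 equivalence class(es) (converged in 3)
class of 6: {2,3,6}; class of 3: {2,3,6}

Answer: BISIMILAR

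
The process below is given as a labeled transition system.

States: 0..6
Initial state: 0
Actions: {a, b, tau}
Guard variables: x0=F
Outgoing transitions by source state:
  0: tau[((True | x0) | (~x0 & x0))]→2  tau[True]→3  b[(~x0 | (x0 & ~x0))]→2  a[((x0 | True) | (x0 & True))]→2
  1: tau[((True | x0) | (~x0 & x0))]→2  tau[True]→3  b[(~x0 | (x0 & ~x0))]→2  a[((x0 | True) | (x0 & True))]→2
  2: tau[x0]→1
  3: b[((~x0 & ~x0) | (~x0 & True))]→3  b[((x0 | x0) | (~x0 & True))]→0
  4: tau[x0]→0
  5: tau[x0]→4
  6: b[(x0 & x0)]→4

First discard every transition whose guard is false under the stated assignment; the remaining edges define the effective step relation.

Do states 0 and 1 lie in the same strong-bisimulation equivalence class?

Answer: BISIMILAR

Working:
Bisimulation quotient by refinement:
  P[0] = {{0,1,2,3,4,5,6}}
  P[1] = {{0,1},{2,4,5,6},{3}}
3 equivalence class(es) (converged in 2)
[0]={0,1}  [1]={0,1}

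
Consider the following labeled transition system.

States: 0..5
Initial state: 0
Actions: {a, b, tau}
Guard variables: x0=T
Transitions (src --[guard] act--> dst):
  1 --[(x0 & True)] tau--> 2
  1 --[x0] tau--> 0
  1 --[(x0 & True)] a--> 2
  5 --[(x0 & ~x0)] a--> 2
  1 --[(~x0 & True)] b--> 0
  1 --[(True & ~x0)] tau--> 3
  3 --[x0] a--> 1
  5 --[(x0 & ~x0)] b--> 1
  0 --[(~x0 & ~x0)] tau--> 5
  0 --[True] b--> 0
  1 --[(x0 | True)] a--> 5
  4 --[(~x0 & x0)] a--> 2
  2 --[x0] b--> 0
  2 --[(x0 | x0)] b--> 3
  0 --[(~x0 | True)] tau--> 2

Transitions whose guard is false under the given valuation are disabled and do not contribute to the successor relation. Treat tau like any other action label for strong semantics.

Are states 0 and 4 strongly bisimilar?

Answer: NOT BISIMILAR

Analysis:
Bisimulation quotient by refinement:
  P[0] = {{0,1,2,3,4,5}}
  P[1] = {{0},{1},{2},{3},{4,5}}
5 equivalence class(es) (converged in 2)
class of 0: {0}; class of 4: {4,5}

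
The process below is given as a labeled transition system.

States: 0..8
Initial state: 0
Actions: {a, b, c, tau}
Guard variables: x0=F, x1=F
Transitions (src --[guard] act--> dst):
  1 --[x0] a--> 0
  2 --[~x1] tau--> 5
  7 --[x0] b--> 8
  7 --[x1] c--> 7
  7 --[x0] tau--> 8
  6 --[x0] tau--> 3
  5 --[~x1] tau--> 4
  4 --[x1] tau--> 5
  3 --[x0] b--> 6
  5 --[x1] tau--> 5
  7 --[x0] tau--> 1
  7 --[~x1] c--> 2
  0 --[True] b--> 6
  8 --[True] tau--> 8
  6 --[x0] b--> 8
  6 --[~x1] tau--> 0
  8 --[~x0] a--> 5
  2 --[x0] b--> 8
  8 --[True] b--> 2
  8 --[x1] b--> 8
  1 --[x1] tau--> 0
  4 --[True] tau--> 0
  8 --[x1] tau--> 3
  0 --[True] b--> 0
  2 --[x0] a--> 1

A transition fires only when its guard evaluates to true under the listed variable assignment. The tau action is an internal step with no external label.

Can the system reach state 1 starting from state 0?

Answer: UNREACHABLE

Trace:
10 transition(s) survive guard evaluation.
Layer 0: {0}
Layer 1: {6}  total {0,6}
Reachable = {0,6}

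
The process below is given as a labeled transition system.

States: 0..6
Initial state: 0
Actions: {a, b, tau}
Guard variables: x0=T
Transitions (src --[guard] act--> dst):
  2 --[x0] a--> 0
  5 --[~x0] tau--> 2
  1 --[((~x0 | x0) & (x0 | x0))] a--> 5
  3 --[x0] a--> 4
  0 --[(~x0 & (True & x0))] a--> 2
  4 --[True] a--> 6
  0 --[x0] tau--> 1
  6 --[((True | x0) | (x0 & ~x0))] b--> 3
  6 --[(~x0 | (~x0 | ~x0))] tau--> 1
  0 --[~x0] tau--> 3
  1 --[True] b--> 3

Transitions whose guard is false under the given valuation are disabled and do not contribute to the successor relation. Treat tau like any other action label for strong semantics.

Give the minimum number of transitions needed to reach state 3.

Layered search for 3:
  L0 = {0}
  L1 = {1}
  L2 = {3,5}
3 enters at depth 2; path tau·b

Answer: 2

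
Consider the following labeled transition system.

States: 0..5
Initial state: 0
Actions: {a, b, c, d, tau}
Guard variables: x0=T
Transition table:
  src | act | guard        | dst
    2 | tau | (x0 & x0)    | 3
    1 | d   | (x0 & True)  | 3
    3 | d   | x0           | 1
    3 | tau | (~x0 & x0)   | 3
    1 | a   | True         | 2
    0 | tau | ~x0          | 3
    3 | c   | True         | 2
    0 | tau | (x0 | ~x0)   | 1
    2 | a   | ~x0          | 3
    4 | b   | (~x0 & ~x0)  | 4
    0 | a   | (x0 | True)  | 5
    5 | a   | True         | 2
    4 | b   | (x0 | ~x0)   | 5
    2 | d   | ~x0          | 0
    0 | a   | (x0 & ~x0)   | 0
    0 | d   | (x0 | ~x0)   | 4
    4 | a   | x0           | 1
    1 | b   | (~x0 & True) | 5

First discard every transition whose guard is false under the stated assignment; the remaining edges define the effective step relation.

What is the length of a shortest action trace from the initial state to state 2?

Layered search for 2:
  Layer 0: {0}
  Layer 1: {1,4,5}
  Layer 2: {2,3}
depth(2)=2, e.g. a·a

Answer: 2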